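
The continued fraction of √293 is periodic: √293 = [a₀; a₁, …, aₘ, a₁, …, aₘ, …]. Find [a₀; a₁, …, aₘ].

a₀ = ⌊√293⌋ = 17.
With m₀=0, d₀=1 and mₖ₊₁ = dₖaₖ − mₖ, dₖ₊₁ = (n − mₖ₊₁²)/dₖ, aₖ₊₁ = ⌊(a₀+mₖ₊₁)/dₖ₊₁⌋:
  k=1: m=17, d=4, a=8
  k=2: m=15, d=17, a=1
  k=3: m=2, d=17, a=1
  k=4: m=15, d=4, a=8
  k=5: m=17, d=1, a=34
d=1 and a=2a₀=34 at k=5, so the next step gives (m, d) = (17, 4) again — its k=1 value — and the period has length 5.

[17; 8, 1, 1, 8, 34]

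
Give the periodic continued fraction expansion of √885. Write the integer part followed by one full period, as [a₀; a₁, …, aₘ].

[29; 1, 2, 1, 58]

a₀ = ⌊√885⌋ = 29.
With m₀=0, d₀=1 and mₖ₊₁ = dₖaₖ − mₖ, dₖ₊₁ = (n − mₖ₊₁²)/dₖ, aₖ₊₁ = ⌊(a₀+mₖ₊₁)/dₖ₊₁⌋:
  k=1: m=29, d=44, a=1
  k=2: m=15, d=15, a=2
  k=3: m=15, d=44, a=1
  k=4: m=29, d=1, a=58
d=1 and a=2a₀=58 at k=4, so the next step gives (m, d) = (29, 44) again — its k=1 value — and the period has length 4.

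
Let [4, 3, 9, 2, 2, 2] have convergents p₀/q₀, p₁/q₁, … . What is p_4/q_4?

631/146

Using pₖ = aₖpₖ₋₁ + pₖ₋₂, qₖ = aₖqₖ₋₁ + qₖ₋₂ (with p₋₁=1, p₋₂=0, q₋₁=0, q₋₂=1):
  k=0: a=4, p=4, q=1
  k=1: a=3, p=13, q=3
  k=2: a=9, p=121, q=28
  k=3: a=2, p=255, q=59
  k=4: a=2, p=631, q=146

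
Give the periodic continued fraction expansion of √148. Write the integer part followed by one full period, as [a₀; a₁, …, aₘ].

[12; 6, 24]

a₀ = ⌊√148⌋ = 12.
With m₀=0, d₀=1 and mₖ₊₁ = dₖaₖ − mₖ, dₖ₊₁ = (n − mₖ₊₁²)/dₖ, aₖ₊₁ = ⌊(a₀+mₖ₊₁)/dₖ₊₁⌋:
  k=1: m=12, d=4, a=6
  k=2: m=12, d=1, a=24
d=1 and a=2a₀=24 at k=2, so the next step gives (m, d) = (12, 4) again — its k=1 value — and the period has length 2.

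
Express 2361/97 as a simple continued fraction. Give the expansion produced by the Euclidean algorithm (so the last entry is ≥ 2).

2361 = 24*97 + 33
97 = 2*33 + 31
33 = 1*31 + 2
31 = 15*2 + 1
2 = 2*1 + 0  (stop)
So 2361/97 = [24; 2, 1, 15, 2].

[24; 2, 1, 15, 2]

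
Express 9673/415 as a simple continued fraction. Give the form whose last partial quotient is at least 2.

9673 = 23×415 + 128
415 = 3×128 + 31
128 = 4×31 + 4
31 = 7×4 + 3
4 = 1×3 + 1
3 = 3×1 + 0  (stop)
So 9673/415 = [23; 3, 4, 7, 1, 3].

[23; 3, 4, 7, 1, 3]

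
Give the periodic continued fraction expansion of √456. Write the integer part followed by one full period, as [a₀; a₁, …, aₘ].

a₀ = ⌊√456⌋ = 21.
With m₀=0, d₀=1 and mₖ₊₁ = dₖaₖ − mₖ, dₖ₊₁ = (n − mₖ₊₁²)/dₖ, aₖ₊₁ = ⌊(a₀+mₖ₊₁)/dₖ₊₁⌋:
  k=1: m=21, d=15, a=2
  k=2: m=9, d=25, a=1
  k=3: m=16, d=8, a=4
  k=4: m=16, d=25, a=1
  k=5: m=9, d=15, a=2
  k=6: m=21, d=1, a=42
d=1 and a=2a₀=42 at k=6, so the next step gives (m, d) = (21, 15) again — its k=1 value — and the period has length 6.

[21; 2, 1, 4, 1, 2, 42]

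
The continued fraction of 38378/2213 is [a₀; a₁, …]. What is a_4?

38378 = 17·2213 + 757   →  a_0 = 17
2213 = 2·757 + 699   →  a_1 = 2
757 = 1·699 + 58   →  a_2 = 1
699 = 12·58 + 3   →  a_3 = 12
58 = 19·3 + 1   →  a_4 = 19

19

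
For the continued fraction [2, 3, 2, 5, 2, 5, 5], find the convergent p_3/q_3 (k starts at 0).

87/38

Using pₖ = aₖpₖ₋₁ + pₖ₋₂, qₖ = aₖqₖ₋₁ + qₖ₋₂ (with p₋₁=1, p₋₂=0, q₋₁=0, q₋₂=1):
  k=0: a=2, p=2, q=1
  k=1: a=3, p=7, q=3
  k=2: a=2, p=16, q=7
  k=3: a=5, p=87, q=38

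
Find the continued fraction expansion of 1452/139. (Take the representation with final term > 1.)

[10; 2, 4, 7, 2]

1452 = 10·139 + 62
139 = 2·62 + 15
62 = 4·15 + 2
15 = 7·2 + 1
2 = 2·1 + 0  (stop)
So 1452/139 = [10; 2, 4, 7, 2].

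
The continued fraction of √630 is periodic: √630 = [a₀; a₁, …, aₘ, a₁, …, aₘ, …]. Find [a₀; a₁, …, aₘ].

[25; 10, 50]

a₀ = ⌊√630⌋ = 25.
With m₀=0, d₀=1 and mₖ₊₁ = dₖaₖ − mₖ, dₖ₊₁ = (n − mₖ₊₁²)/dₖ, aₖ₊₁ = ⌊(a₀+mₖ₊₁)/dₖ₊₁⌋:
  k=1: m=25, d=5, a=10
  k=2: m=25, d=1, a=50
d=1 and a=2a₀=50 at k=2, so the next step gives (m, d) = (25, 5) again — its k=1 value — and the period has length 2.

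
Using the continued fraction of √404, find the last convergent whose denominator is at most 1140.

√404 = [20; 10, 40, …] (period length 2).
Convergents:
  p_0/q_0 = 20/1
  p_1/q_1 = 201/10
  p_2/q_2 = 8060/401
  p_3/q_3 = 80801/4020
q_2 = 401 ≤ 1140 < 4020 = q_3, so the answer is 8060/401.

8060/401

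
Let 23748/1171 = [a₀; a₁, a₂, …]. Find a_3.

23748 = 20·1171 + 328   →  a_0 = 20
1171 = 3·328 + 187   →  a_1 = 3
328 = 1·187 + 141   →  a_2 = 1
187 = 1·141 + 46   →  a_3 = 1

1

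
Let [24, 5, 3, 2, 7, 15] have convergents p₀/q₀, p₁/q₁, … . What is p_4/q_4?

Using pₖ = aₖpₖ₋₁ + pₖ₋₂, qₖ = aₖqₖ₋₁ + qₖ₋₂ (with p₋₁=1, p₋₂=0, q₋₁=0, q₋₂=1):
  k=0: a=24, p=24, q=1
  k=1: a=5, p=121, q=5
  k=2: a=3, p=387, q=16
  k=3: a=2, p=895, q=37
  k=4: a=7, p=6652, q=275

6652/275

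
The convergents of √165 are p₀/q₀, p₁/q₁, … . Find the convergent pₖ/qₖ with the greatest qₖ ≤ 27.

167/13

√165 = [12; 1, 5, 2, 5, 1, 24, …] (period length 6).
Convergents:
  p_0/q_0 = 12/1
  p_1/q_1 = 13/1
  p_2/q_2 = 77/6
  p_3/q_3 = 167/13
  p_4/q_4 = 912/71
q_3 = 13 ≤ 27 < 71 = q_4, so the answer is 167/13.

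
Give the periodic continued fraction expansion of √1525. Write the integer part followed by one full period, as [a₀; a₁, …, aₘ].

a₀ = ⌊√1525⌋ = 39.
With m₀=0, d₀=1 and mₖ₊₁ = dₖaₖ − mₖ, dₖ₊₁ = (n − mₖ₊₁²)/dₖ, aₖ₊₁ = ⌊(a₀+mₖ₊₁)/dₖ₊₁⌋:
  k=1: m=39, d=4, a=19
  k=2: m=37, d=39, a=1
  k=3: m=2, d=39, a=1
  k=4: m=37, d=4, a=19
  k=5: m=39, d=1, a=78
d=1 and a=2a₀=78 at k=5, so the next step gives (m, d) = (39, 4) again — its k=1 value — and the period has length 5.

[39; 19, 1, 1, 19, 78]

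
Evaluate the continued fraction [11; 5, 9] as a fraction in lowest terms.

515/46

Using pₖ = aₖpₖ₋₁ + pₖ₋₂ and qₖ = aₖqₖ₋₁ + qₖ₋₂:
  k=0: a=11, p=11, q=1
  k=1: a=5, p=56, q=5
  k=2: a=9, p=515, q=46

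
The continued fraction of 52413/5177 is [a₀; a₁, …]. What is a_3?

2

52413 = 10·5177 + 643   →  a_0 = 10
5177 = 8·643 + 33   →  a_1 = 8
643 = 19·33 + 16   →  a_2 = 19
33 = 2·16 + 1   →  a_3 = 2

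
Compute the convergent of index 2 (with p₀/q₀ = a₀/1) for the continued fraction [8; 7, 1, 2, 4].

65/8

Using pₖ = aₖpₖ₋₁ + pₖ₋₂, qₖ = aₖqₖ₋₁ + qₖ₋₂ (with p₋₁=1, p₋₂=0, q₋₁=0, q₋₂=1):
  k=0: a=8, p=8, q=1
  k=1: a=7, p=57, q=7
  k=2: a=1, p=65, q=8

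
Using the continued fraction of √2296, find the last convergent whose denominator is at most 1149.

√2296 = [47; 1, 10, 1, 94, …] (period length 4).
Convergents:
  p_0/q_0 = 47/1
  p_1/q_1 = 48/1
  p_2/q_2 = 527/11
  p_3/q_3 = 575/12
  p_4/q_4 = 54577/1139
  p_5/q_5 = 55152/1151
q_4 = 1139 ≤ 1149 < 1151 = q_5, so the answer is 54577/1139.

54577/1139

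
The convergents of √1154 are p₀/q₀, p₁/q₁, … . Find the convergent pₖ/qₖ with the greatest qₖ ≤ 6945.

√1154 = [33; 1, 32, 1, 66, …] (period length 4).
Convergents:
  p_0/q_0 = 33/1
  p_1/q_1 = 34/1
  p_2/q_2 = 1121/33
  p_3/q_3 = 1155/34
  p_4/q_4 = 77351/2277
  p_5/q_5 = 78506/2311
  p_6/q_6 = 2589543/76229
q_5 = 2311 ≤ 6945 < 76229 = q_6, so the answer is 78506/2311.

78506/2311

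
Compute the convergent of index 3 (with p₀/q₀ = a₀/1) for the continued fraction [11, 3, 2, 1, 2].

Using pₖ = aₖpₖ₋₁ + pₖ₋₂, qₖ = aₖqₖ₋₁ + qₖ₋₂ (with p₋₁=1, p₋₂=0, q₋₁=0, q₋₂=1):
  k=0: a=11, p=11, q=1
  k=1: a=3, p=34, q=3
  k=2: a=2, p=79, q=7
  k=3: a=1, p=113, q=10

113/10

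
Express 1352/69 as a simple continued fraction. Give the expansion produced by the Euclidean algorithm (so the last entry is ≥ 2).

1352 = 19·69 + 41
69 = 1·41 + 28
41 = 1·28 + 13
28 = 2·13 + 2
13 = 6·2 + 1
2 = 2·1 + 0  (stop)
So 1352/69 = [19; 1, 1, 2, 6, 2].

[19; 1, 1, 2, 6, 2]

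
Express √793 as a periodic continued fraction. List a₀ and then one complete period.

a₀ = ⌊√793⌋ = 28.
With m₀=0, d₀=1 and mₖ₊₁ = dₖaₖ − mₖ, dₖ₊₁ = (n − mₖ₊₁²)/dₖ, aₖ₊₁ = ⌊(a₀+mₖ₊₁)/dₖ₊₁⌋:
  k=1: m=28, d=9, a=6
  k=2: m=26, d=13, a=4
  k=3: m=26, d=9, a=6
  k=4: m=28, d=1, a=56
d=1 and a=2a₀=56 at k=4, so the next step gives (m, d) = (28, 9) again — its k=1 value — and the period has length 4.

[28; 6, 4, 6, 56]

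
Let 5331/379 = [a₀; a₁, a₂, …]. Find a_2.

5331 = 14·379 + 25   →  a_0 = 14
379 = 15·25 + 4   →  a_1 = 15
25 = 6·4 + 1   →  a_2 = 6

6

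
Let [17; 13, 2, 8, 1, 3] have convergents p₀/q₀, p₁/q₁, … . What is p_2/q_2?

461/27

Using pₖ = aₖpₖ₋₁ + pₖ₋₂, qₖ = aₖqₖ₋₁ + qₖ₋₂ (with p₋₁=1, p₋₂=0, q₋₁=0, q₋₂=1):
  k=0: a=17, p=17, q=1
  k=1: a=13, p=222, q=13
  k=2: a=2, p=461, q=27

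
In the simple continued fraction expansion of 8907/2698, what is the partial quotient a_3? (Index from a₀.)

7

8907 = 3·2698 + 813   →  a_0 = 3
2698 = 3·813 + 259   →  a_1 = 3
813 = 3·259 + 36   →  a_2 = 3
259 = 7·36 + 7   →  a_3 = 7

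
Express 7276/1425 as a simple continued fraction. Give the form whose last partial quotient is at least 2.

[5; 9, 2, 3, 2, 9]

7276 = 5×1425 + 151
1425 = 9×151 + 66
151 = 2×66 + 19
66 = 3×19 + 9
19 = 2×9 + 1
9 = 9×1 + 0  (stop)
So 7276/1425 = [5; 9, 2, 3, 2, 9].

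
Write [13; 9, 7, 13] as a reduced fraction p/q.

11025/841

Fold from the inside: start with 13/1.
  7 + 1/13 = 92/13
  9 + 13/92 = 841/92
  13 + 92/841 = 11025/841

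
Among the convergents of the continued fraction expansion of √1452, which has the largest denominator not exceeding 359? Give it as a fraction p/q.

√1452 = [38; 9, 1, 1, 18, 1, 1, 9, 76, …] (period length 8).
Convergents:
  p_0/q_0 = 38/1
  p_1/q_1 = 343/9
  p_2/q_2 = 381/10
  p_3/q_3 = 724/19
  p_4/q_4 = 13413/352
  p_5/q_5 = 14137/371
q_4 = 352 ≤ 359 < 371 = q_5, so the answer is 13413/352.

13413/352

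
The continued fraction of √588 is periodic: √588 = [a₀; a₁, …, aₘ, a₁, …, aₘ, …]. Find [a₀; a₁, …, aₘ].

a₀ = ⌊√588⌋ = 24.
With m₀=0, d₀=1 and mₖ₊₁ = dₖaₖ − mₖ, dₖ₊₁ = (n − mₖ₊₁²)/dₖ, aₖ₊₁ = ⌊(a₀+mₖ₊₁)/dₖ₊₁⌋:
  k=1: m=24, d=12, a=4
  k=2: m=24, d=1, a=48
d=1 and a=2a₀=48 at k=2, so the next step gives (m, d) = (24, 12) again — its k=1 value — and the period has length 2.

[24; 4, 48]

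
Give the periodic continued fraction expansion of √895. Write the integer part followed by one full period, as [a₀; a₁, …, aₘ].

a₀ = ⌊√895⌋ = 29.
With m₀=0, d₀=1 and mₖ₊₁ = dₖaₖ − mₖ, dₖ₊₁ = (n − mₖ₊₁²)/dₖ, aₖ₊₁ = ⌊(a₀+mₖ₊₁)/dₖ₊₁⌋:
  k=1: m=29, d=54, a=1
  k=2: m=25, d=5, a=10
  k=3: m=25, d=54, a=1
  k=4: m=29, d=1, a=58
d=1 and a=2a₀=58 at k=4, so the next step gives (m, d) = (29, 54) again — its k=1 value — and the period has length 4.

[29; 1, 10, 1, 58]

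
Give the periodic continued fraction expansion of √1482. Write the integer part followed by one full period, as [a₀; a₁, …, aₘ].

a₀ = ⌊√1482⌋ = 38.
With m₀=0, d₀=1 and mₖ₊₁ = dₖaₖ − mₖ, dₖ₊₁ = (n − mₖ₊₁²)/dₖ, aₖ₊₁ = ⌊(a₀+mₖ₊₁)/dₖ₊₁⌋:
  k=1: m=38, d=38, a=2
  k=2: m=38, d=1, a=76
d=1 and a=2a₀=76 at k=2, so the next step gives (m, d) = (38, 38) again — its k=1 value — and the period has length 2.

[38; 2, 76]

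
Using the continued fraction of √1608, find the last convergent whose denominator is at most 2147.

√1608 = [40; 10, 80, …] (period length 2).
Convergents:
  p_0/q_0 = 40/1
  p_1/q_1 = 401/10
  p_2/q_2 = 32120/801
  p_3/q_3 = 321601/8020
q_2 = 801 ≤ 2147 < 8020 = q_3, so the answer is 32120/801.

32120/801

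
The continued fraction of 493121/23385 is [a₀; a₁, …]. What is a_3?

493121 = 21·23385 + 2036   →  a_0 = 21
23385 = 11·2036 + 989   →  a_1 = 11
2036 = 2·989 + 58   →  a_2 = 2
989 = 17·58 + 3   →  a_3 = 17

17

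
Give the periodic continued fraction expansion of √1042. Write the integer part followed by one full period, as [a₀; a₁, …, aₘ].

a₀ = ⌊√1042⌋ = 32.
With m₀=0, d₀=1 and mₖ₊₁ = dₖaₖ − mₖ, dₖ₊₁ = (n − mₖ₊₁²)/dₖ, aₖ₊₁ = ⌊(a₀+mₖ₊₁)/dₖ₊₁⌋:
  k=1: m=32, d=18, a=3
  k=2: m=22, d=31, a=1
  k=3: m=9, d=31, a=1
  k=4: m=22, d=18, a=3
  k=5: m=32, d=1, a=64
d=1 and a=2a₀=64 at k=5, so the next step gives (m, d) = (32, 18) again — its k=1 value — and the period has length 5.

[32; 3, 1, 1, 3, 64]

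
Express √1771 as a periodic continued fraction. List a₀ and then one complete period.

a₀ = ⌊√1771⌋ = 42.

[42; 12, 84]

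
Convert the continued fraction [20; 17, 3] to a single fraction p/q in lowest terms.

Using pₖ = aₖpₖ₋₁ + pₖ₋₂ and qₖ = aₖqₖ₋₁ + qₖ₋₂:
  k=0: a=20, p=20, q=1
  k=1: a=17, p=341, q=17
  k=2: a=3, p=1043, q=52

1043/52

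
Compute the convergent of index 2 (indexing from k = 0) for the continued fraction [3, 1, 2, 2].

Using pₖ = aₖpₖ₋₁ + pₖ₋₂, qₖ = aₖqₖ₋₁ + qₖ₋₂ (with p₋₁=1, p₋₂=0, q₋₁=0, q₋₂=1):
  k=0: a=3, p=3, q=1
  k=1: a=1, p=4, q=1
  k=2: a=2, p=11, q=3

11/3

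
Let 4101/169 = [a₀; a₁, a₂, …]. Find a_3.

4101 = 24·169 + 45   →  a_0 = 24
169 = 3·45 + 34   →  a_1 = 3
45 = 1·34 + 11   →  a_2 = 1
34 = 3·11 + 1   →  a_3 = 3

3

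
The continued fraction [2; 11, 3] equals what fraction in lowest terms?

71/34

Fold from the inside: start with 3/1.
  11 + 1/3 = 34/3
  2 + 3/34 = 71/34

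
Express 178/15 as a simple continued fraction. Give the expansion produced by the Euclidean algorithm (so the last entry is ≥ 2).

[11; 1, 6, 2]

178 = 11·15 + 13
15 = 1·13 + 2
13 = 6·2 + 1
2 = 2·1 + 0  (stop)
So 178/15 = [11; 1, 6, 2].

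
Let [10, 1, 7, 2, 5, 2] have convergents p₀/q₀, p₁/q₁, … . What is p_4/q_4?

1012/93

Using pₖ = aₖpₖ₋₁ + pₖ₋₂, qₖ = aₖqₖ₋₁ + qₖ₋₂ (with p₋₁=1, p₋₂=0, q₋₁=0, q₋₂=1):
  k=0: a=10, p=10, q=1
  k=1: a=1, p=11, q=1
  k=2: a=7, p=87, q=8
  k=3: a=2, p=185, q=17
  k=4: a=5, p=1012, q=93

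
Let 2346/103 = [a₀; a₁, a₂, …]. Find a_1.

2346 = 22·103 + 80   →  a_0 = 22
103 = 1·80 + 23   →  a_1 = 1

1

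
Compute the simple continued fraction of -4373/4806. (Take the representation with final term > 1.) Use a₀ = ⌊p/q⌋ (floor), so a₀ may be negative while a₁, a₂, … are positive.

-4373 = -1×4806 + 433
4806 = 11×433 + 43
433 = 10×43 + 3
43 = 14×3 + 1
3 = 3×1 + 0  (stop)
So -4373/4806 = [-1; 11, 10, 14, 3].

[-1; 11, 10, 14, 3]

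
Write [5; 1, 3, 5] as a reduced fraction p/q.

121/21

Fold from the inside: start with 5/1.
  3 + 1/5 = 16/5
  1 + 5/16 = 21/16
  5 + 16/21 = 121/21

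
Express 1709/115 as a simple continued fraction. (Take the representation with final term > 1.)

[14; 1, 6, 5, 3]

1709 = 14*115 + 99
115 = 1*99 + 16
99 = 6*16 + 3
16 = 5*3 + 1
3 = 3*1 + 0  (stop)
So 1709/115 = [14; 1, 6, 5, 3].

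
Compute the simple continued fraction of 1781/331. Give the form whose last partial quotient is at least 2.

1781 = 5×331 + 126
331 = 2×126 + 79
126 = 1×79 + 47
79 = 1×47 + 32
47 = 1×32 + 15
32 = 2×15 + 2
15 = 7×2 + 1
2 = 2×1 + 0  (stop)
So 1781/331 = [5; 2, 1, 1, 1, 2, 7, 2].

[5; 2, 1, 1, 1, 2, 7, 2]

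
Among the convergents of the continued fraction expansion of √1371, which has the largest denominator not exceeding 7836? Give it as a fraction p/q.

101417/2739

√1371 = [37; 37, 74, …] (period length 2).
Convergents:
  p_0/q_0 = 37/1
  p_1/q_1 = 1370/37
  p_2/q_2 = 101417/2739
  p_3/q_3 = 3753799/101380
q_2 = 2739 ≤ 7836 < 101380 = q_3, so the answer is 101417/2739.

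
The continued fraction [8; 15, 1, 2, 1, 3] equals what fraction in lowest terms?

Using pₖ = aₖpₖ₋₁ + pₖ₋₂ and qₖ = aₖqₖ₋₁ + qₖ₋₂:
  k=0: a=8, p=8, q=1
  k=1: a=15, p=121, q=15
  k=2: a=1, p=129, q=16
  k=3: a=2, p=379, q=47
  k=4: a=1, p=508, q=63
  k=5: a=3, p=1903, q=236

1903/236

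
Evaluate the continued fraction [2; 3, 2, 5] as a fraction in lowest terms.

Fold from the inside: start with 5/1.
  2 + 1/5 = 11/5
  3 + 5/11 = 38/11
  2 + 11/38 = 87/38

87/38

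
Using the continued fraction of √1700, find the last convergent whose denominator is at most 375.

√1700 = [41; 4, 3, 20, 3, 4, 82, …] (period length 6).
Convergents:
  p_0/q_0 = 41/1
  p_1/q_1 = 165/4
  p_2/q_2 = 536/13
  p_3/q_3 = 10885/264
  p_4/q_4 = 33191/805
q_3 = 264 ≤ 375 < 805 = q_4, so the answer is 10885/264.

10885/264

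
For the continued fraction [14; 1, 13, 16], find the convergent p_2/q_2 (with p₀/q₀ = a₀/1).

209/14

Using pₖ = aₖpₖ₋₁ + pₖ₋₂, qₖ = aₖqₖ₋₁ + qₖ₋₂ (with p₋₁=1, p₋₂=0, q₋₁=0, q₋₂=1):
  k=0: a=14, p=14, q=1
  k=1: a=1, p=15, q=1
  k=2: a=13, p=209, q=14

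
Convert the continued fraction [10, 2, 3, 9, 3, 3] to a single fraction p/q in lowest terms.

6999/671

Using pₖ = aₖpₖ₋₁ + pₖ₋₂ and qₖ = aₖqₖ₋₁ + qₖ₋₂:
  k=0: a=10, p=10, q=1
  k=1: a=2, p=21, q=2
  k=2: a=3, p=73, q=7
  k=3: a=9, p=678, q=65
  k=4: a=3, p=2107, q=202
  k=5: a=3, p=6999, q=671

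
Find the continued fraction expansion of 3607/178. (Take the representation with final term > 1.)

3607 = 20·178 + 47
178 = 3·47 + 37
47 = 1·37 + 10
37 = 3·10 + 7
10 = 1·7 + 3
7 = 2·3 + 1
3 = 3·1 + 0  (stop)
So 3607/178 = [20; 3, 1, 3, 1, 2, 3].

[20; 3, 1, 3, 1, 2, 3]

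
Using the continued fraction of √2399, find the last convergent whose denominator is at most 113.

2400/49

√2399 = [48; 1, 47, 1, 96, …] (period length 4).
Convergents:
  p_0/q_0 = 48/1
  p_1/q_1 = 49/1
  p_2/q_2 = 2351/48
  p_3/q_3 = 2400/49
  p_4/q_4 = 232751/4752
q_3 = 49 ≤ 113 < 4752 = q_4, so the answer is 2400/49.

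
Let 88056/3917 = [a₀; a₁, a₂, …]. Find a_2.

12

88056 = 22·3917 + 1882   →  a_0 = 22
3917 = 2·1882 + 153   →  a_1 = 2
1882 = 12·153 + 46   →  a_2 = 12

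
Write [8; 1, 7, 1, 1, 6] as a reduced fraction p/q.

Using pₖ = aₖpₖ₋₁ + pₖ₋₂ and qₖ = aₖqₖ₋₁ + qₖ₋₂:
  k=0: a=8, p=8, q=1
  k=1: a=1, p=9, q=1
  k=2: a=7, p=71, q=8
  k=3: a=1, p=80, q=9
  k=4: a=1, p=151, q=17
  k=5: a=6, p=986, q=111

986/111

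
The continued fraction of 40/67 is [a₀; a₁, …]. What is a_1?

40 = 0·67 + 40   →  a_0 = 0
67 = 1·40 + 27   →  a_1 = 1

1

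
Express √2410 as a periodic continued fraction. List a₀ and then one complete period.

[49; 10, 1, 8, 1, 10, 98]

a₀ = ⌊√2410⌋ = 49.
With m₀=0, d₀=1 and mₖ₊₁ = dₖaₖ − mₖ, dₖ₊₁ = (n − mₖ₊₁²)/dₖ, aₖ₊₁ = ⌊(a₀+mₖ₊₁)/dₖ₊₁⌋:
  k=1: m=49, d=9, a=10
  k=2: m=41, d=81, a=1
  k=3: m=40, d=10, a=8
  k=4: m=40, d=81, a=1
  k=5: m=41, d=9, a=10
  k=6: m=49, d=1, a=98
d=1 and a=2a₀=98 at k=6, so the next step gives (m, d) = (49, 9) again — its k=1 value — and the period has length 6.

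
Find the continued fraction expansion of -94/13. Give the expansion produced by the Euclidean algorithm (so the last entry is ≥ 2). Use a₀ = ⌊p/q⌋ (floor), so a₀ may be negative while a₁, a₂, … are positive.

-94 = -8*13 + 10
13 = 1*10 + 3
10 = 3*3 + 1
3 = 3*1 + 0  (stop)
So -94/13 = [-8; 1, 3, 3].

[-8; 1, 3, 3]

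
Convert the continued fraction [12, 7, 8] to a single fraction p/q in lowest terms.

692/57

Using pₖ = aₖpₖ₋₁ + pₖ₋₂ and qₖ = aₖqₖ₋₁ + qₖ₋₂:
  k=0: a=12, p=12, q=1
  k=1: a=7, p=85, q=7
  k=2: a=8, p=692, q=57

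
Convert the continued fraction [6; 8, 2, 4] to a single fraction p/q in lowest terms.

465/76

Using pₖ = aₖpₖ₋₁ + pₖ₋₂ and qₖ = aₖqₖ₋₁ + qₖ₋₂:
  k=0: a=6, p=6, q=1
  k=1: a=8, p=49, q=8
  k=2: a=2, p=104, q=17
  k=3: a=4, p=465, q=76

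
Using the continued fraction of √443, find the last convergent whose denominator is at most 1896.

18585/883

√443 = [21; 21, 42, …] (period length 2).
Convergents:
  p_0/q_0 = 21/1
  p_1/q_1 = 442/21
  p_2/q_2 = 18585/883
  p_3/q_3 = 390727/18564
q_2 = 883 ≤ 1896 < 18564 = q_3, so the answer is 18585/883.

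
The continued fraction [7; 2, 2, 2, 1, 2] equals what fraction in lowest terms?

341/46

Fold from the inside: start with 2/1.
  1 + 1/2 = 3/2
  2 + 2/3 = 8/3
  2 + 3/8 = 19/8
  2 + 8/19 = 46/19
  7 + 19/46 = 341/46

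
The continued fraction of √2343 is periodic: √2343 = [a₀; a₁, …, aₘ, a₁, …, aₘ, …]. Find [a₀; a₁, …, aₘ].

a₀ = ⌊√2343⌋ = 48.

[48; 2, 2, 8, 2, 2, 96]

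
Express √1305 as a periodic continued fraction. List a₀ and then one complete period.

[36; 8, 72]

a₀ = ⌊√1305⌋ = 36.
With m₀=0, d₀=1 and mₖ₊₁ = dₖaₖ − mₖ, dₖ₊₁ = (n − mₖ₊₁²)/dₖ, aₖ₊₁ = ⌊(a₀+mₖ₊₁)/dₖ₊₁⌋:
  k=1: m=36, d=9, a=8
  k=2: m=36, d=1, a=72
d=1 and a=2a₀=72 at k=2, so the next step gives (m, d) = (36, 9) again — its k=1 value — and the period has length 2.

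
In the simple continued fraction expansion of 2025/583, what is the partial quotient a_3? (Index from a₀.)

2025 = 3·583 + 276   →  a_0 = 3
583 = 2·276 + 31   →  a_1 = 2
276 = 8·31 + 28   →  a_2 = 8
31 = 1·28 + 3   →  a_3 = 1

1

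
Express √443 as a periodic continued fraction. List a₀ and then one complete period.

[21; 21, 42]

a₀ = ⌊√443⌋ = 21.
With m₀=0, d₀=1 and mₖ₊₁ = dₖaₖ − mₖ, dₖ₊₁ = (n − mₖ₊₁²)/dₖ, aₖ₊₁ = ⌊(a₀+mₖ₊₁)/dₖ₊₁⌋:
  k=1: m=21, d=2, a=21
  k=2: m=21, d=1, a=42
d=1 and a=2a₀=42 at k=2, so the next step gives (m, d) = (21, 2) again — its k=1 value — and the period has length 2.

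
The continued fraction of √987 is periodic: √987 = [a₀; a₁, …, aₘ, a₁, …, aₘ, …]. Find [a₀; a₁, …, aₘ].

[31; 2, 2, 2, 62]

a₀ = ⌊√987⌋ = 31.
With m₀=0, d₀=1 and mₖ₊₁ = dₖaₖ − mₖ, dₖ₊₁ = (n − mₖ₊₁²)/dₖ, aₖ₊₁ = ⌊(a₀+mₖ₊₁)/dₖ₊₁⌋:
  k=1: m=31, d=26, a=2
  k=2: m=21, d=21, a=2
  k=3: m=21, d=26, a=2
  k=4: m=31, d=1, a=62
d=1 and a=2a₀=62 at k=4, so the next step gives (m, d) = (31, 26) again — its k=1 value — and the period has length 4.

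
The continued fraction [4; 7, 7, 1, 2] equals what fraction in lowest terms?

679/164

Fold from the inside: start with 2/1.
  1 + 1/2 = 3/2
  7 + 2/3 = 23/3
  7 + 3/23 = 164/23
  4 + 23/164 = 679/164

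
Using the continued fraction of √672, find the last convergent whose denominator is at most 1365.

17498/675

√672 = [25; 1, 11, 1, 50, …] (period length 4).
Convergents:
  p_0/q_0 = 25/1
  p_1/q_1 = 26/1
  p_2/q_2 = 311/12
  p_3/q_3 = 337/13
  p_4/q_4 = 17161/662
  p_5/q_5 = 17498/675
  p_6/q_6 = 209639/8087
q_5 = 675 ≤ 1365 < 8087 = q_6, so the answer is 17498/675.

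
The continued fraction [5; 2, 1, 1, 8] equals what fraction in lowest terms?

Fold from the inside: start with 8/1.
  1 + 1/8 = 9/8
  1 + 8/9 = 17/9
  2 + 9/17 = 43/17
  5 + 17/43 = 232/43

232/43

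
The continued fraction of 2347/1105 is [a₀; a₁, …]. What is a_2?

15

2347 = 2·1105 + 137   →  a_0 = 2
1105 = 8·137 + 9   →  a_1 = 8
137 = 15·9 + 2   →  a_2 = 15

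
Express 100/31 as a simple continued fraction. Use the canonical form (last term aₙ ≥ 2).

100 = 3×31 + 7
31 = 4×7 + 3
7 = 2×3 + 1
3 = 3×1 + 0  (stop)
So 100/31 = [3; 4, 2, 3].

[3; 4, 2, 3]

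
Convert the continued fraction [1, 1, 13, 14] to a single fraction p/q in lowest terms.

Fold from the inside: start with 14/1.
  13 + 1/14 = 183/14
  1 + 14/183 = 197/183
  1 + 183/197 = 380/197

380/197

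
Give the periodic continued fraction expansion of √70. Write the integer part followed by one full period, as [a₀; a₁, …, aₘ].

[8; 2, 1, 2, 1, 2, 16]

a₀ = ⌊√70⌋ = 8.
With m₀=0, d₀=1 and mₖ₊₁ = dₖaₖ − mₖ, dₖ₊₁ = (n − mₖ₊₁²)/dₖ, aₖ₊₁ = ⌊(a₀+mₖ₊₁)/dₖ₊₁⌋:
  k=1: m=8, d=6, a=2
  k=2: m=4, d=9, a=1
  k=3: m=5, d=5, a=2
  k=4: m=5, d=9, a=1
  k=5: m=4, d=6, a=2
  k=6: m=8, d=1, a=16
d=1 and a=2a₀=16 at k=6, so the next step gives (m, d) = (8, 6) again — its k=1 value — and the period has length 6.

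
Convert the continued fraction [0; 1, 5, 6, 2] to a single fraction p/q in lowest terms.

67/80

Using pₖ = aₖpₖ₋₁ + pₖ₋₂ and qₖ = aₖqₖ₋₁ + qₖ₋₂:
  k=0: a=0, p=0, q=1
  k=1: a=1, p=1, q=1
  k=2: a=5, p=5, q=6
  k=3: a=6, p=31, q=37
  k=4: a=2, p=67, q=80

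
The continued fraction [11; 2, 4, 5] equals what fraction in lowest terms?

538/47

Fold from the inside: start with 5/1.
  4 + 1/5 = 21/5
  2 + 5/21 = 47/21
  11 + 21/47 = 538/47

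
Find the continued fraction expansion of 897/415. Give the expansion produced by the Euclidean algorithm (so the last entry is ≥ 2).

897 = 2*415 + 67
415 = 6*67 + 13
67 = 5*13 + 2
13 = 6*2 + 1
2 = 2*1 + 0  (stop)
So 897/415 = [2; 6, 5, 6, 2].

[2; 6, 5, 6, 2]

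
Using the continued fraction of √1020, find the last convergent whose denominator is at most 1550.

√1020 = [31; 1, 14, 1, 62, …] (period length 4).
Convergents:
  p_0/q_0 = 31/1
  p_1/q_1 = 32/1
  p_2/q_2 = 479/15
  p_3/q_3 = 511/16
  p_4/q_4 = 32161/1007
  p_5/q_5 = 32672/1023
  p_6/q_6 = 489569/15329
q_5 = 1023 ≤ 1550 < 15329 = q_6, so the answer is 32672/1023.

32672/1023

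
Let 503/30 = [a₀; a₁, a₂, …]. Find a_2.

3

503 = 16·30 + 23   →  a_0 = 16
30 = 1·23 + 7   →  a_1 = 1
23 = 3·7 + 2   →  a_2 = 3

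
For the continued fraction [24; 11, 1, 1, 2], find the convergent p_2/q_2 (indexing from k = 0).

Using pₖ = aₖpₖ₋₁ + pₖ₋₂, qₖ = aₖqₖ₋₁ + qₖ₋₂ (with p₋₁=1, p₋₂=0, q₋₁=0, q₋₂=1):
  k=0: a=24, p=24, q=1
  k=1: a=11, p=265, q=11
  k=2: a=1, p=289, q=12

289/12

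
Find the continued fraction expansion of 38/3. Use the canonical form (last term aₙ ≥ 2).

38 = 12×3 + 2
3 = 1×2 + 1
2 = 2×1 + 0  (stop)
So 38/3 = [12; 1, 2].

[12; 1, 2]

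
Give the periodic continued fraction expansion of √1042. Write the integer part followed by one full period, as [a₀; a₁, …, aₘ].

a₀ = ⌊√1042⌋ = 32.
With m₀=0, d₀=1 and mₖ₊₁ = dₖaₖ − mₖ, dₖ₊₁ = (n − mₖ₊₁²)/dₖ, aₖ₊₁ = ⌊(a₀+mₖ₊₁)/dₖ₊₁⌋:
  k=1: m=32, d=18, a=3
  k=2: m=22, d=31, a=1
  k=3: m=9, d=31, a=1
  k=4: m=22, d=18, a=3
  k=5: m=32, d=1, a=64
d=1 and a=2a₀=64 at k=5, so the next step gives (m, d) = (32, 18) again — its k=1 value — and the period has length 5.

[32; 3, 1, 1, 3, 64]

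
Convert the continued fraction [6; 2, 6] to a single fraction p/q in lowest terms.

Fold from the inside: start with 6/1.
  2 + 1/6 = 13/6
  6 + 6/13 = 84/13

84/13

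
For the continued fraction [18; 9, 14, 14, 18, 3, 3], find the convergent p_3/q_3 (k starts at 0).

32363/1787

Using pₖ = aₖpₖ₋₁ + pₖ₋₂, qₖ = aₖqₖ₋₁ + qₖ₋₂ (with p₋₁=1, p₋₂=0, q₋₁=0, q₋₂=1):
  k=0: a=18, p=18, q=1
  k=1: a=9, p=163, q=9
  k=2: a=14, p=2300, q=127
  k=3: a=14, p=32363, q=1787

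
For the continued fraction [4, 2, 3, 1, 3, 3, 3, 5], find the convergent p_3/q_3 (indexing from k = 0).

Using pₖ = aₖpₖ₋₁ + pₖ₋₂, qₖ = aₖqₖ₋₁ + qₖ₋₂ (with p₋₁=1, p₋₂=0, q₋₁=0, q₋₂=1):
  k=0: a=4, p=4, q=1
  k=1: a=2, p=9, q=2
  k=2: a=3, p=31, q=7
  k=3: a=1, p=40, q=9

40/9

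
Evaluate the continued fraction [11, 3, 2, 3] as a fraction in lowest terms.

Using pₖ = aₖpₖ₋₁ + pₖ₋₂ and qₖ = aₖqₖ₋₁ + qₖ₋₂:
  k=0: a=11, p=11, q=1
  k=1: a=3, p=34, q=3
  k=2: a=2, p=79, q=7
  k=3: a=3, p=271, q=24

271/24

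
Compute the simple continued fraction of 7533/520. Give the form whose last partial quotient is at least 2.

[14; 2, 18, 14]

7533 = 14·520 + 253
520 = 2·253 + 14
253 = 18·14 + 1
14 = 14·1 + 0  (stop)
So 7533/520 = [14; 2, 18, 14].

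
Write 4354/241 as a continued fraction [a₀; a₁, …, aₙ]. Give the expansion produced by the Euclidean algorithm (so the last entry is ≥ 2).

[18; 15, 16]

4354 = 18·241 + 16
241 = 15·16 + 1
16 = 16·1 + 0  (stop)
So 4354/241 = [18; 15, 16].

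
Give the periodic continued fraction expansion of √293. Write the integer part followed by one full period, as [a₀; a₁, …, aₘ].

a₀ = ⌊√293⌋ = 17.
With m₀=0, d₀=1 and mₖ₊₁ = dₖaₖ − mₖ, dₖ₊₁ = (n − mₖ₊₁²)/dₖ, aₖ₊₁ = ⌊(a₀+mₖ₊₁)/dₖ₊₁⌋:
  k=1: m=17, d=4, a=8
  k=2: m=15, d=17, a=1
  k=3: m=2, d=17, a=1
  k=4: m=15, d=4, a=8
  k=5: m=17, d=1, a=34
d=1 and a=2a₀=34 at k=5, so the next step gives (m, d) = (17, 4) again — its k=1 value — and the period has length 5.

[17; 8, 1, 1, 8, 34]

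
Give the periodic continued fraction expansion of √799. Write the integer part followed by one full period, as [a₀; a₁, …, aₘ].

a₀ = ⌊√799⌋ = 28.
With m₀=0, d₀=1 and mₖ₊₁ = dₖaₖ − mₖ, dₖ₊₁ = (n − mₖ₊₁²)/dₖ, aₖ₊₁ = ⌊(a₀+mₖ₊₁)/dₖ₊₁⌋:
  k=1: m=28, d=15, a=3
  k=2: m=17, d=34, a=1
  k=3: m=17, d=15, a=3
  k=4: m=28, d=1, a=56
d=1 and a=2a₀=56 at k=4, so the next step gives (m, d) = (28, 15) again — its k=1 value — and the period has length 4.

[28; 3, 1, 3, 56]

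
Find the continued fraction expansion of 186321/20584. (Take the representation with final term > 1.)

[9; 19, 3, 19, 2, 1, 1, 3]

186321 = 9*20584 + 1065
20584 = 19*1065 + 349
1065 = 3*349 + 18
349 = 19*18 + 7
18 = 2*7 + 4
7 = 1*4 + 3
4 = 1*3 + 1
3 = 3*1 + 0  (stop)
So 186321/20584 = [9; 19, 3, 19, 2, 1, 1, 3].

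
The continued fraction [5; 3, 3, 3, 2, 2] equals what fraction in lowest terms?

Using pₖ = aₖpₖ₋₁ + pₖ₋₂ and qₖ = aₖqₖ₋₁ + qₖ₋₂:
  k=0: a=5, p=5, q=1
  k=1: a=3, p=16, q=3
  k=2: a=3, p=53, q=10
  k=3: a=3, p=175, q=33
  k=4: a=2, p=403, q=76
  k=5: a=2, p=981, q=185

981/185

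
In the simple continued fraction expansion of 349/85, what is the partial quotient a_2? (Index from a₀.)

2

349 = 4·85 + 9   →  a_0 = 4
85 = 9·9 + 4   →  a_1 = 9
9 = 2·4 + 1   →  a_2 = 2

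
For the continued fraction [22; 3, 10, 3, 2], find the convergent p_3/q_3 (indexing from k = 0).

Using pₖ = aₖpₖ₋₁ + pₖ₋₂, qₖ = aₖqₖ₋₁ + qₖ₋₂ (with p₋₁=1, p₋₂=0, q₋₁=0, q₋₂=1):
  k=0: a=22, p=22, q=1
  k=1: a=3, p=67, q=3
  k=2: a=10, p=692, q=31
  k=3: a=3, p=2143, q=96

2143/96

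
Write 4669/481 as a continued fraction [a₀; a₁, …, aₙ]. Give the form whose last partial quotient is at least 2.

4669 = 9·481 + 340
481 = 1·340 + 141
340 = 2·141 + 58
141 = 2·58 + 25
58 = 2·25 + 8
25 = 3·8 + 1
8 = 8·1 + 0  (stop)
So 4669/481 = [9; 1, 2, 2, 2, 3, 8].

[9; 1, 2, 2, 2, 3, 8]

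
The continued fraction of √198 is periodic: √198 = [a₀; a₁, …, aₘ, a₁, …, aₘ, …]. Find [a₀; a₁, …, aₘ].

[14; 14, 28]

a₀ = ⌊√198⌋ = 14.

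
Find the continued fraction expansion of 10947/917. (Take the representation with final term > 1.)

10947 = 11×917 + 860
917 = 1×860 + 57
860 = 15×57 + 5
57 = 11×5 + 2
5 = 2×2 + 1
2 = 2×1 + 0  (stop)
So 10947/917 = [11; 1, 15, 11, 2, 2].

[11; 1, 15, 11, 2, 2]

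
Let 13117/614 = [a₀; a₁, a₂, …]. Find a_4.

18

13117 = 21·614 + 223   →  a_0 = 21
614 = 2·223 + 168   →  a_1 = 2
223 = 1·168 + 55   →  a_2 = 1
168 = 3·55 + 3   →  a_3 = 3
55 = 18·3 + 1   →  a_4 = 18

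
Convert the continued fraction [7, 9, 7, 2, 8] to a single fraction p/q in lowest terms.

8247/1160

Fold from the inside: start with 8/1.
  2 + 1/8 = 17/8
  7 + 8/17 = 127/17
  9 + 17/127 = 1160/127
  7 + 127/1160 = 8247/1160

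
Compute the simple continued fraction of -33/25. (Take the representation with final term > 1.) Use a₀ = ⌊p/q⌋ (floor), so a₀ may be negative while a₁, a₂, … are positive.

[-2; 1, 2, 8]

-33 = -2*25 + 17
25 = 1*17 + 8
17 = 2*8 + 1
8 = 8*1 + 0  (stop)
So -33/25 = [-2; 1, 2, 8].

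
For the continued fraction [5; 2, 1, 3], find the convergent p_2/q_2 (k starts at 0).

Using pₖ = aₖpₖ₋₁ + pₖ₋₂, qₖ = aₖqₖ₋₁ + qₖ₋₂ (with p₋₁=1, p₋₂=0, q₋₁=0, q₋₂=1):
  k=0: a=5, p=5, q=1
  k=1: a=2, p=11, q=2
  k=2: a=1, p=16, q=3

16/3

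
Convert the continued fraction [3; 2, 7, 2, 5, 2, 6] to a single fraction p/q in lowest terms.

8557/2467

Fold from the inside: start with 6/1.
  2 + 1/6 = 13/6
  5 + 6/13 = 71/13
  2 + 13/71 = 155/71
  7 + 71/155 = 1156/155
  2 + 155/1156 = 2467/1156
  3 + 1156/2467 = 8557/2467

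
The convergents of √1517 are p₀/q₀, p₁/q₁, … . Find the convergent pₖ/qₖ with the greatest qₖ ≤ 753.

√1517 = [38; 1, 18, 2, 18, 1, 76, …] (period length 6).
Convergents:
  p_0/q_0 = 38/1
  p_1/q_1 = 39/1
  p_2/q_2 = 740/19
  p_3/q_3 = 1519/39
  p_4/q_4 = 28082/721
  p_5/q_5 = 29601/760
q_4 = 721 ≤ 753 < 760 = q_5, so the answer is 28082/721.

28082/721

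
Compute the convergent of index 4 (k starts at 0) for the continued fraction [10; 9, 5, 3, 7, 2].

10867/1075

Using pₖ = aₖpₖ₋₁ + pₖ₋₂, qₖ = aₖqₖ₋₁ + qₖ₋₂ (with p₋₁=1, p₋₂=0, q₋₁=0, q₋₂=1):
  k=0: a=10, p=10, q=1
  k=1: a=9, p=91, q=9
  k=2: a=5, p=465, q=46
  k=3: a=3, p=1486, q=147
  k=4: a=7, p=10867, q=1075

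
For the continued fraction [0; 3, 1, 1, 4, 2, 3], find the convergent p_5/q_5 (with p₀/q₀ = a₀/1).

Using pₖ = aₖpₖ₋₁ + pₖ₋₂, qₖ = aₖqₖ₋₁ + qₖ₋₂ (with p₋₁=1, p₋₂=0, q₋₁=0, q₋₂=1):
  k=0: a=0, p=0, q=1
  k=1: a=3, p=1, q=3
  k=2: a=1, p=1, q=4
  k=3: a=1, p=2, q=7
  k=4: a=4, p=9, q=32
  k=5: a=2, p=20, q=71

20/71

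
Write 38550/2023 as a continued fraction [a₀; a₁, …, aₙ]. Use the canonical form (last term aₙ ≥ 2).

[19; 17, 1, 9, 3, 1, 2]

38550 = 19×2023 + 113
2023 = 17×113 + 102
113 = 1×102 + 11
102 = 9×11 + 3
11 = 3×3 + 2
3 = 1×2 + 1
2 = 2×1 + 0  (stop)
So 38550/2023 = [19; 17, 1, 9, 3, 1, 2].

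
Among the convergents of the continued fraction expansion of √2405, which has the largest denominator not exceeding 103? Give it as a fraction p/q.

√2405 = [49; 24, 1, 1, 24, 98, …] (period length 5).
Convergents:
  p_0/q_0 = 49/1
  p_1/q_1 = 1177/24
  p_2/q_2 = 1226/25
  p_3/q_3 = 2403/49
  p_4/q_4 = 58898/1201
q_3 = 49 ≤ 103 < 1201 = q_4, so the answer is 2403/49.

2403/49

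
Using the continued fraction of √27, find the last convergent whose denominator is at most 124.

265/51

√27 = [5; 5, 10, …] (period length 2).
Convergents:
  p_0/q_0 = 5/1
  p_1/q_1 = 26/5
  p_2/q_2 = 265/51
  p_3/q_3 = 1351/260
q_2 = 51 ≤ 124 < 260 = q_3, so the answer is 265/51.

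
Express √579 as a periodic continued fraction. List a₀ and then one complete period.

[24; 16, 48]

a₀ = ⌊√579⌋ = 24.
With m₀=0, d₀=1 and mₖ₊₁ = dₖaₖ − mₖ, dₖ₊₁ = (n − mₖ₊₁²)/dₖ, aₖ₊₁ = ⌊(a₀+mₖ₊₁)/dₖ₊₁⌋:
  k=1: m=24, d=3, a=16
  k=2: m=24, d=1, a=48
d=1 and a=2a₀=48 at k=2, so the next step gives (m, d) = (24, 3) again — its k=1 value — and the period has length 2.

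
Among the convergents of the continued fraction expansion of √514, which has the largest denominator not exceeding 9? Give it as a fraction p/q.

68/3

√514 = [22; 1, 2, 22, 2, 1, 44, …] (period length 6).
Convergents:
  p_0/q_0 = 22/1
  p_1/q_1 = 23/1
  p_2/q_2 = 68/3
  p_3/q_3 = 1519/67
q_2 = 3 ≤ 9 < 67 = q_3, so the answer is 68/3.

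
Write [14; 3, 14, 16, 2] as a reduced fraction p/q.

Fold from the inside: start with 2/1.
  16 + 1/2 = 33/2
  14 + 2/33 = 464/33
  3 + 33/464 = 1425/464
  14 + 464/1425 = 20414/1425

20414/1425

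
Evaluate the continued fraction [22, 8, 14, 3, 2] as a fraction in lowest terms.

Using pₖ = aₖpₖ₋₁ + pₖ₋₂ and qₖ = aₖqₖ₋₁ + qₖ₋₂:
  k=0: a=22, p=22, q=1
  k=1: a=8, p=177, q=8
  k=2: a=14, p=2500, q=113
  k=3: a=3, p=7677, q=347
  k=4: a=2, p=17854, q=807

17854/807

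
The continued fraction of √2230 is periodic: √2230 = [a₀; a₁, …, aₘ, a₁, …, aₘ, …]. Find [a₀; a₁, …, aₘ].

a₀ = ⌊√2230⌋ = 47.
With m₀=0, d₀=1 and mₖ₊₁ = dₖaₖ − mₖ, dₖ₊₁ = (n − mₖ₊₁²)/dₖ, aₖ₊₁ = ⌊(a₀+mₖ₊₁)/dₖ₊₁⌋:
  k=1: m=47, d=21, a=4
  k=2: m=37, d=41, a=2
  k=3: m=45, d=5, a=18
  k=4: m=45, d=41, a=2
  k=5: m=37, d=21, a=4
  k=6: m=47, d=1, a=94
d=1 and a=2a₀=94 at k=6, so the next step gives (m, d) = (47, 21) again — its k=1 value — and the period has length 6.

[47; 4, 2, 18, 2, 4, 94]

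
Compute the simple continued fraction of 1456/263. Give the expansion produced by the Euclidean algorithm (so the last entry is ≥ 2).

[5; 1, 1, 6, 2, 2, 1, 2]

1456 = 5·263 + 141
263 = 1·141 + 122
141 = 1·122 + 19
122 = 6·19 + 8
19 = 2·8 + 3
8 = 2·3 + 2
3 = 1·2 + 1
2 = 2·1 + 0  (stop)
So 1456/263 = [5; 1, 1, 6, 2, 2, 1, 2].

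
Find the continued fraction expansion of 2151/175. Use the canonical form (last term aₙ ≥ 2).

2151 = 12×175 + 51
175 = 3×51 + 22
51 = 2×22 + 7
22 = 3×7 + 1
7 = 7×1 + 0  (stop)
So 2151/175 = [12; 3, 2, 3, 7].

[12; 3, 2, 3, 7]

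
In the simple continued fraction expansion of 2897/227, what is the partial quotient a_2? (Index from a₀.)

2897 = 12·227 + 173   →  a_0 = 12
227 = 1·173 + 54   →  a_1 = 1
173 = 3·54 + 11   →  a_2 = 3

3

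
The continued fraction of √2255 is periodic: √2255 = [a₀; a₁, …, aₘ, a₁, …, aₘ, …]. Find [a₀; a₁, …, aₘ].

[47; 2, 18, 2, 94]

a₀ = ⌊√2255⌋ = 47.
With m₀=0, d₀=1 and mₖ₊₁ = dₖaₖ − mₖ, dₖ₊₁ = (n − mₖ₊₁²)/dₖ, aₖ₊₁ = ⌊(a₀+mₖ₊₁)/dₖ₊₁⌋:
  k=1: m=47, d=46, a=2
  k=2: m=45, d=5, a=18
  k=3: m=45, d=46, a=2
  k=4: m=47, d=1, a=94
d=1 and a=2a₀=94 at k=4, so the next step gives (m, d) = (47, 46) again — its k=1 value — and the period has length 4.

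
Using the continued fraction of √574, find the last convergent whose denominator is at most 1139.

√574 = [23; 1, 22, 1, 46, …] (period length 4).
Convergents:
  p_0/q_0 = 23/1
  p_1/q_1 = 24/1
  p_2/q_2 = 551/23
  p_3/q_3 = 575/24
  p_4/q_4 = 27001/1127
  p_5/q_5 = 27576/1151
q_4 = 1127 ≤ 1139 < 1151 = q_5, so the answer is 27001/1127.

27001/1127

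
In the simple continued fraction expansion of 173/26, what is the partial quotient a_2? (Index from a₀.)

1

173 = 6·26 + 17   →  a_0 = 6
26 = 1·17 + 9   →  a_1 = 1
17 = 1·9 + 8   →  a_2 = 1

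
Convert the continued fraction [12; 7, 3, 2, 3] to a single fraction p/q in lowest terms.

Fold from the inside: start with 3/1.
  2 + 1/3 = 7/3
  3 + 3/7 = 24/7
  7 + 7/24 = 175/24
  12 + 24/175 = 2124/175

2124/175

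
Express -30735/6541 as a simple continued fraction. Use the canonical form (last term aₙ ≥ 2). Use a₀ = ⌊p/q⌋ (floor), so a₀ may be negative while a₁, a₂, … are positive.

-30735 = -5×6541 + 1970
6541 = 3×1970 + 631
1970 = 3×631 + 77
631 = 8×77 + 15
77 = 5×15 + 2
15 = 7×2 + 1
2 = 2×1 + 0  (stop)
So -30735/6541 = [-5; 3, 3, 8, 5, 7, 2].

[-5; 3, 3, 8, 5, 7, 2]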